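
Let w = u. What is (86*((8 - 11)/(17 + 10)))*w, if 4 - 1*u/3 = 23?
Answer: 1634/3 ≈ 544.67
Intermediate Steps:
u = -57 (u = 12 - 3*23 = 12 - 69 = -57)
w = -57
(86*((8 - 11)/(17 + 10)))*w = (86*((8 - 11)/(17 + 10)))*(-57) = (86*(-3/27))*(-57) = (86*(-3*1/27))*(-57) = (86*(-⅑))*(-57) = -86/9*(-57) = 1634/3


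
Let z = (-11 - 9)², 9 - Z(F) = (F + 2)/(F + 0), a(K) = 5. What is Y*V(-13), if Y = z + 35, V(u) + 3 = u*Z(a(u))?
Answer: -44283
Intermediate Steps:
Z(F) = 9 - (2 + F)/F (Z(F) = 9 - (F + 2)/(F + 0) = 9 - (2 + F)/F)
z = 400 (z = (-20)² = 400)
V(u) = -3 + 38*u/5 (V(u) = -3 + u*(8 - 2/5) = -3 + u*(8 - 2*⅕) = -3 + u*(8 - ⅖) = -3 + u*(38/5) = -3 + 38*u/5)
Y = 435 (Y = 400 + 35 = 435)
Y*V(-13) = 435*(-3 + (38/5)*(-13)) = 435*(-3 - 494/5) = 435*(-509/5) = -44283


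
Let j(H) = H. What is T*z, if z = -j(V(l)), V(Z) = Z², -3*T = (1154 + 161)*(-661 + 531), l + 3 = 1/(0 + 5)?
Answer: -1340248/3 ≈ -4.4675e+5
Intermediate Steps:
l = -14/5 (l = -3 + 1/(0 + 5) = -3 + 1/5 = -3 + ⅕ = -14/5 ≈ -2.8000)
T = 170950/3 (T = -(1154 + 161)*(-661 + 531)/3 = -1315*(-130)/3 = -⅓*(-170950) = 170950/3 ≈ 56983.)
z = -196/25 (z = -(-14/5)² = -1*196/25 = -196/25 ≈ -7.8400)
T*z = (170950/3)*(-196/25) = -1340248/3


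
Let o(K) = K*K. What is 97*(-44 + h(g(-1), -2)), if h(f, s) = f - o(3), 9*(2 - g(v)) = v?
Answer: -44426/9 ≈ -4936.2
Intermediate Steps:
g(v) = 2 - v/9
o(K) = K**2
h(f, s) = -9 + f (h(f, s) = f - 1*3**2 = f - 1*9 = f - 9 = -9 + f)
97*(-44 + h(g(-1), -2)) = 97*(-44 + (-9 + (2 - 1/9*(-1)))) = 97*(-44 + (-9 + (2 + 1/9))) = 97*(-44 + (-9 + 19/9)) = 97*(-44 - 62/9) = 97*(-458/9) = -44426/9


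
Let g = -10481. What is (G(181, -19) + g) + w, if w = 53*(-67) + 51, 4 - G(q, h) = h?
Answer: -13958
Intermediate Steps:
G(q, h) = 4 - h
w = -3500 (w = -3551 + 51 = -3500)
(G(181, -19) + g) + w = ((4 - 1*(-19)) - 10481) - 3500 = ((4 + 19) - 10481) - 3500 = (23 - 10481) - 3500 = -10458 - 3500 = -13958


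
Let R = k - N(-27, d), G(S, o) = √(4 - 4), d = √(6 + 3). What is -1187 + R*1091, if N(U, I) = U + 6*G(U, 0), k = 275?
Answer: 328295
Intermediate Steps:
d = 3 (d = √9 = 3)
G(S, o) = 0 (G(S, o) = √0 = 0)
N(U, I) = U (N(U, I) = U + 6*0 = U + 0 = U)
R = 302 (R = 275 - 1*(-27) = 275 + 27 = 302)
-1187 + R*1091 = -1187 + 302*1091 = -1187 + 329482 = 328295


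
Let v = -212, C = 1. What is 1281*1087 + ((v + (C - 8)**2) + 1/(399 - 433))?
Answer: 47337655/34 ≈ 1.3923e+6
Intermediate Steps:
1281*1087 + ((v + (C - 8)**2) + 1/(399 - 433)) = 1281*1087 + ((-212 + (1 - 8)**2) + 1/(399 - 433)) = 1392447 + ((-212 + (-7)**2) + 1/(-34)) = 1392447 + ((-212 + 49) - 1/34) = 1392447 + (-163 - 1/34) = 1392447 - 5543/34 = 47337655/34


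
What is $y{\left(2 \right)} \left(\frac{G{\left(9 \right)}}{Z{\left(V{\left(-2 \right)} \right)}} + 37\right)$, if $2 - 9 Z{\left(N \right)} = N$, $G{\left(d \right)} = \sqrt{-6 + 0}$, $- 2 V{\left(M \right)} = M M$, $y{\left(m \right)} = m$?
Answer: $74 + \frac{9 i \sqrt{6}}{2} \approx 74.0 + 11.023 i$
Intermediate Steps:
$V{\left(M \right)} = - \frac{M^{2}}{2}$ ($V{\left(M \right)} = - \frac{M M}{2} = - \frac{M^{2}}{2}$)
$G{\left(d \right)} = i \sqrt{6}$ ($G{\left(d \right)} = \sqrt{-6} = i \sqrt{6}$)
$Z{\left(N \right)} = \frac{2}{9} - \frac{N}{9}$
$y{\left(2 \right)} \left(\frac{G{\left(9 \right)}}{Z{\left(V{\left(-2 \right)} \right)}} + 37\right) = 2 \left(\frac{i \sqrt{6}}{\frac{2}{9} - \frac{\left(- \frac{1}{2}\right) \left(-2\right)^{2}}{9}} + 37\right) = 2 \left(\frac{i \sqrt{6}}{\frac{2}{9} - \frac{\left(- \frac{1}{2}\right) 4}{9}} + 37\right) = 2 \left(\frac{i \sqrt{6}}{\frac{2}{9} - - \frac{2}{9}} + 37\right) = 2 \left(\frac{i \sqrt{6}}{\frac{2}{9} + \frac{2}{9}} + 37\right) = 2 \left(\frac{i \sqrt{6}}{\frac{4}{9}} + 37\right) = 2 \left(i \sqrt{6} \cdot \frac{9}{4} + 37\right) = 2 \left(\frac{9 i \sqrt{6}}{4} + 37\right) = 2 \left(37 + \frac{9 i \sqrt{6}}{4}\right) = 74 + \frac{9 i \sqrt{6}}{2}$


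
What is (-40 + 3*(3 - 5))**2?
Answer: 2116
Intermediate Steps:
(-40 + 3*(3 - 5))**2 = (-40 + 3*(-2))**2 = (-40 - 6)**2 = (-46)**2 = 2116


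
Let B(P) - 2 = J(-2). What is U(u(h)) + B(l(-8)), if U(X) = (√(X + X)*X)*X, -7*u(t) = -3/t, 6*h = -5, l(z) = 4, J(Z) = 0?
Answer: 2 + 1944*I*√35/42875 ≈ 2.0 + 0.26824*I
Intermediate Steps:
B(P) = 2 (B(P) = 2 + 0 = 2)
h = -⅚ (h = (⅙)*(-5) = -⅚ ≈ -0.83333)
u(t) = 3/(7*t) (u(t) = -(-3)/(7*t) = 3/(7*t))
U(X) = √2*X^(5/2) (U(X) = (√(2*X)*X)*X = ((√2*√X)*X)*X = (√2*X^(3/2))*X = √2*X^(5/2))
U(u(h)) + B(l(-8)) = √2*(3/(7*(-⅚)))^(5/2) + 2 = √2*((3/7)*(-6/5))^(5/2) + 2 = √2*(-18/35)^(5/2) + 2 = √2*(972*I*√70/42875) + 2 = 1944*I*√35/42875 + 2 = 2 + 1944*I*√35/42875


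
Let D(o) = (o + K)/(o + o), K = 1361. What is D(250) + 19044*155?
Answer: 1475911611/500 ≈ 2.9518e+6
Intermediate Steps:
D(o) = (1361 + o)/(2*o) (D(o) = (o + 1361)/(o + o) = (1361 + o)/((2*o)) = (1361 + o)*(1/(2*o)) = (1361 + o)/(2*o))
D(250) + 19044*155 = (½)*(1361 + 250)/250 + 19044*155 = (½)*(1/250)*1611 + 2951820 = 1611/500 + 2951820 = 1475911611/500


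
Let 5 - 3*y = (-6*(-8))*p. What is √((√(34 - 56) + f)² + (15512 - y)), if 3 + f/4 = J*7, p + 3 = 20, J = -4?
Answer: √(280227 - 2232*I*√22)/3 ≈ 176.49 - 3.2955*I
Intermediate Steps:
p = 17 (p = -3 + 20 = 17)
f = -124 (f = -12 + 4*(-4*7) = -12 + 4*(-28) = -12 - 112 = -124)
y = -811/3 (y = 5/3 - (-6*(-8))*17/3 = 5/3 - 16*17 = 5/3 - ⅓*816 = 5/3 - 272 = -811/3 ≈ -270.33)
√((√(34 - 56) + f)² + (15512 - y)) = √((√(34 - 56) - 124)² + (15512 - 1*(-811/3))) = √((√(-22) - 124)² + (15512 + 811/3)) = √((I*√22 - 124)² + 47347/3) = √((-124 + I*√22)² + 47347/3) = √(47347/3 + (-124 + I*√22)²)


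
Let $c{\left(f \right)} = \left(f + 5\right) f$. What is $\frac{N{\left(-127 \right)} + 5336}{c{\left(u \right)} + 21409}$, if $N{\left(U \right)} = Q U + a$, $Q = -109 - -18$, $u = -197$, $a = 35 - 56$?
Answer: $\frac{16872}{59233} \approx 0.28484$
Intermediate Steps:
$a = -21$
$Q = -91$ ($Q = -109 + 18 = -91$)
$c{\left(f \right)} = f \left(5 + f\right)$ ($c{\left(f \right)} = \left(5 + f\right) f = f \left(5 + f\right)$)
$N{\left(U \right)} = -21 - 91 U$ ($N{\left(U \right)} = - 91 U - 21 = -21 - 91 U$)
$\frac{N{\left(-127 \right)} + 5336}{c{\left(u \right)} + 21409} = \frac{\left(-21 - -11557\right) + 5336}{- 197 \left(5 - 197\right) + 21409} = \frac{\left(-21 + 11557\right) + 5336}{\left(-197\right) \left(-192\right) + 21409} = \frac{11536 + 5336}{37824 + 21409} = \frac{16872}{59233}$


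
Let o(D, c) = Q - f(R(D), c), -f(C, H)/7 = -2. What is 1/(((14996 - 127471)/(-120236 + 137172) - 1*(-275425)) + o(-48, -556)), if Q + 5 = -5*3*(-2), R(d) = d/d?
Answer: 16936/4664671621 ≈ 3.6307e-6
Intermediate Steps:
R(d) = 1
f(C, H) = 14 (f(C, H) = -7*(-2) = 14)
Q = 25 (Q = -5 - 5*3*(-2) = -5 - 15*(-2) = -5 + 30 = 25)
o(D, c) = 11 (o(D, c) = 25 - 1*14 = 25 - 14 = 11)
1/(((14996 - 127471)/(-120236 + 137172) - 1*(-275425)) + o(-48, -556)) = 1/(((14996 - 127471)/(-120236 + 137172) - 1*(-275425)) + 11) = 1/((-112475/16936 + 275425) + 11) = 1/(4664485325/16936 + 11) = 1/(4664671621/16936) = 16936/4664671621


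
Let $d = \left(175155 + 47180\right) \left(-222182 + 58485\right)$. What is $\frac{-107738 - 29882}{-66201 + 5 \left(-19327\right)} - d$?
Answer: $\frac{1481627360733360}{40709} \approx 3.6396 \cdot 10^{10}$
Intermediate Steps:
$d = -36395572495$ ($d = 222335 \left(-163697\right) = -36395572495$)
$\frac{-107738 - 29882}{-66201 + 5 \left(-19327\right)} - d = \frac{-107738 - 29882}{-66201 + 5 \left(-19327\right)} - -36395572495 = - \frac{137620}{-66201 - 96635} + 36395572495 = - \frac{137620}{-162836} + 36395572495 = \left(-137620\right) \left(- \frac{1}{162836}\right) + 36395572495 = \frac{34405}{40709} + 36395572495 = \frac{1481627360733360}{40709}$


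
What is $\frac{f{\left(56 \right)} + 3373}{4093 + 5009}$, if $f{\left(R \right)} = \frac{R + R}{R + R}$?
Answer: $\frac{1687}{4551} \approx 0.37069$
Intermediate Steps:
$f{\left(R \right)} = 1$ ($f{\left(R \right)} = \frac{2 R}{2 R} = 2 R \frac{1}{2 R} = 1$)
$\frac{f{\left(56 \right)} + 3373}{4093 + 5009} = \frac{1 + 3373}{4093 + 5009} = \frac{3374}{9102} = 3374 \cdot \frac{1}{9102} = \frac{1687}{4551}$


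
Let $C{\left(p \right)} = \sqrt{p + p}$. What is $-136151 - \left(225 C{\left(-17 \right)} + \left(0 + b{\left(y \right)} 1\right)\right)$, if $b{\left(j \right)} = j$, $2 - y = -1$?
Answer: $-136154 - 225 i \sqrt{34} \approx -1.3615 \cdot 10^{5} - 1312.0 i$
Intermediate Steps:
$y = 3$ ($y = 2 - -1 = 2 + 1 = 3$)
$C{\left(p \right)} = \sqrt{2} \sqrt{p}$ ($C{\left(p \right)} = \sqrt{2 p} = \sqrt{2} \sqrt{p}$)
$-136151 - \left(225 C{\left(-17 \right)} + \left(0 + b{\left(y \right)} 1\right)\right) = -136151 - \left(225 \sqrt{2} \sqrt{-17} + \left(0 + 3 \cdot 1\right)\right) = -136151 - \left(225 \sqrt{2} i \sqrt{17} + \left(0 + 3\right)\right) = -136151 - \left(225 i \sqrt{34} + 3\right) = -136151 - \left(3 + 225 i \sqrt{34}\right) = -136154 - 225 i \sqrt{34}$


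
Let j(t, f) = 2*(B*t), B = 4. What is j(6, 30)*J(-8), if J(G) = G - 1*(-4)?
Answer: -192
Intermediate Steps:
J(G) = 4 + G (J(G) = G + 4 = 4 + G)
j(t, f) = 8*t (j(t, f) = 2*(4*t) = 8*t)
j(6, 30)*J(-8) = (8*6)*(4 - 8) = 48*(-4) = -192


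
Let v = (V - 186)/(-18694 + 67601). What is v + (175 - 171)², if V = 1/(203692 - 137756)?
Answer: 51583447137/3224731952 ≈ 15.996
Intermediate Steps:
V = 1/65936 ≈ 1.5166e-5
v = -12264095/3224731952 (v = (1/65936 - 186)/(-18694 + 67601) = -12264095/65936/48907 = -12264095/65936*1/48907 = -12264095/3224731952 ≈ -0.0038031)
v + (175 - 171)² = -12264095/3224731952 + (175 - 171)² = -12264095/3224731952 + 4² = -12264095/3224731952 + 16 = 51583447137/3224731952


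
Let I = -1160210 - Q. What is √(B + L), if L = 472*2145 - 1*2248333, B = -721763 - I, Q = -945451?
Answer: 13*I*√10313 ≈ 1320.2*I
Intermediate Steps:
I = -214759 (I = -1160210 - 1*(-945451) = -1160210 + 945451 = -214759)
B = -507004 (B = -721763 - 1*(-214759) = -721763 + 214759 = -507004)
L = -1235893 (L = 1012440 - 2248333 = -1235893)
√(B + L) = √(-507004 - 1235893) = √(-1742897) = 13*I*√10313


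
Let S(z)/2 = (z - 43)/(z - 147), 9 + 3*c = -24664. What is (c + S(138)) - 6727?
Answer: -134752/9 ≈ -14972.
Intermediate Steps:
c = -24673/3 (c = -3 + (⅓)*(-24664) = -3 - 24664/3 = -24673/3 ≈ -8224.3)
S(z) = 2*(-43 + z)/(-147 + z) (S(z) = 2*((z - 43)/(z - 147)) = 2*((-43 + z)/(-147 + z)) = 2*(-43 + z)/(-147 + z))
(c + S(138)) - 6727 = (-24673/3 + 2*(-43 + 138)/(-147 + 138)) - 6727 = (-24673/3 + 2*95/(-9)) - 6727 = (-24673/3 + 2*(-⅑)*95) - 6727 = (-24673/3 - 190/9) - 6727 = -74209/9 - 6727 = -134752/9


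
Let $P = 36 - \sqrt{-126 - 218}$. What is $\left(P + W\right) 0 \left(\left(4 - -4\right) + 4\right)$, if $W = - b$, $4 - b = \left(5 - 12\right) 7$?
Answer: $0$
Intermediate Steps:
$b = 53$ ($b = 4 - \left(5 - 12\right) 7 = 4 - \left(-7\right) 7 = 4 - -49 = 4 + 49 = 53$)
$P = 36 - 2 i \sqrt{86}$ ($P = 36 - \sqrt{-344} = 36 - 2 i \sqrt{86} \approx 36.0 - 18.547 i$)
$W = -53$ ($W = \left(-1\right) 53 = -53$)
$\left(P + W\right) 0 \left(\left(4 - -4\right) + 4\right) = \left(\left(36 - 2 i \sqrt{86}\right) - 53\right) 0 \left(\left(4 - -4\right) + 4\right) = \left(-17 - 2 i \sqrt{86}\right) 0 \left(\left(4 + 4\right) + 4\right) = \left(-17 - 2 i \sqrt{86}\right) 0 \left(8 + 4\right) = \left(-17 - 2 i \sqrt{86}\right) 0 \cdot 12 = \left(-17 - 2 i \sqrt{86}\right) 0 = 0$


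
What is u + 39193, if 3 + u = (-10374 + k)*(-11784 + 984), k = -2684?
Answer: 141065590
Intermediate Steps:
u = 141026397 (u = -3 + (-10374 - 2684)*(-11784 + 984) = -3 - 13058*(-10800) = -3 + 141026400 = 141026397)
u + 39193 = 141026397 + 39193 = 141065590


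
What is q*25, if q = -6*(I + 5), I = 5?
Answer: -1500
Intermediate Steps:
q = -60 (q = -6*(5 + 5) = -6*10 = -60)
q*25 = -60*25 = -1500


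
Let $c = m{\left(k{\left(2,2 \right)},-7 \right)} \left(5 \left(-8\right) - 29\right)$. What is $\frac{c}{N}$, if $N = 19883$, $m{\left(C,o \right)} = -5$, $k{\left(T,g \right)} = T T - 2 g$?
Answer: $\frac{345}{19883} \approx 0.017352$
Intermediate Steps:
$k{\left(T,g \right)} = T^{2} - 2 g$
$c = 345$ ($c = - 5 \left(5 \left(-8\right) - 29\right) = - 5 \left(-40 - 29\right) = \left(-5\right) \left(-69\right) = 345$)
$\frac{c}{N} = \frac{345}{19883}$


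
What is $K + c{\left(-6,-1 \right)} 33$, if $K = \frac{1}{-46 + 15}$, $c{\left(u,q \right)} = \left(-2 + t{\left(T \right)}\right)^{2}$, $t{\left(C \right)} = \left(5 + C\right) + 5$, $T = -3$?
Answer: $\frac{25574}{31} \approx 824.97$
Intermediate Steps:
$t{\left(C \right)} = 10 + C$
$c{\left(u,q \right)} = 25$ ($c{\left(u,q \right)} = \left(-2 + \left(10 - 3\right)\right)^{2} = \left(-2 + 7\right)^{2} = 5^{2} = 25$)
$K = - \frac{1}{31}$ ($K = \frac{1}{-31} = - \frac{1}{31} \approx -0.032258$)
$K + c{\left(-6,-1 \right)} 33 = - \frac{1}{31} + 25 \cdot 33 = - \frac{1}{31} + 825 = \frac{25574}{31}$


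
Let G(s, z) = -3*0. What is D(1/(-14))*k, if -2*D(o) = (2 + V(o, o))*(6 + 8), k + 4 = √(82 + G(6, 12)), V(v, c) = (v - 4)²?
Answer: 3641/7 - 3641*√82/28 ≈ -657.38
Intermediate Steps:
G(s, z) = 0
V(v, c) = (-4 + v)²
k = -4 + √82 (k = -4 + √(82 + 0) = -4 + √82 ≈ 5.0554)
D(o) = -14 - 7*(-4 + o)² (D(o) = -(2 + (-4 + o)²)*(6 + 8)/2 = -(2 + (-4 + o)²)*14/2 = -(28 + 14*(-4 + o)²)/2 = -14 - 7*(-4 + o)²)
D(1/(-14))*k = (-14 - 7*(-4 + 1/(-14))²)*(-4 + √82) = (-14 - 7*(-4 - 1/14)²)*(-4 + √82) = (-14 - 7*(-57/14)²)*(-4 + √82) = (-14 - 7*3249/196)*(-4 + √82) = (-14 - 3249/28)*(-4 + √82) = -3641*(-4 + √82)/28 = 3641/7 - 3641*√82/28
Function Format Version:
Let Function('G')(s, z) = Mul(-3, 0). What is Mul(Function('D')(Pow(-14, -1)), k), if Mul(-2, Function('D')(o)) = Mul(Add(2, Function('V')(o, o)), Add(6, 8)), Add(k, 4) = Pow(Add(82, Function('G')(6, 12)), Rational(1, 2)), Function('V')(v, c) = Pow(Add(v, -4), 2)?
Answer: Add(Rational(3641, 7), Mul(Rational(-3641, 28), Pow(82, Rational(1, 2)))) ≈ -657.38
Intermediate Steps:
Function('G')(s, z) = 0
Function('V')(v, c) = Pow(Add(-4, v), 2)
k = Add(-4, Pow(82, Rational(1, 2))) (k = Add(-4, Pow(Add(82, 0), Rational(1, 2))) = Add(-4, Pow(82, Rational(1, 2))) ≈ 5.0554)
Function('D')(o) = Add(-14, Mul(-7, Pow(Add(-4, o), 2))) (Function('D')(o) = Mul(Rational(-1, 2), Mul(Add(2, Pow(Add(-4, o), 2)), Add(6, 8))) = Mul(Rational(-1, 2), Mul(Add(2, Pow(Add(-4, o), 2)), 14)) = Mul(Rational(-1, 2), Add(28, Mul(14, Pow(Add(-4, o), 2)))) = Add(-14, Mul(-7, Pow(Add(-4, o), 2))))
Mul(Function('D')(Pow(-14, -1)), k) = Mul(Add(-14, Mul(-7, Pow(Add(-4, Pow(-14, -1)), 2))), Add(-4, Pow(82, Rational(1, 2)))) = Mul(Add(-14, Mul(-7, Pow(Add(-4, Rational(-1, 14)), 2))), Add(-4, Pow(82, Rational(1, 2)))) = Mul(Add(-14, Mul(-7, Pow(Rational(-57, 14), 2))), Add(-4, Pow(82, Rational(1, 2)))) = Mul(Add(-14, Mul(-7, Rational(3249, 196))), Add(-4, Pow(82, Rational(1, 2)))) = Mul(Add(-14, Rational(-3249, 28)), Add(-4, Pow(82, Rational(1, 2)))) = Mul(Rational(-3641, 28), Add(-4, Pow(82, Rational(1, 2)))) = Add(Rational(3641, 7), Mul(Rational(-3641, 28), Pow(82, Rational(1, 2))))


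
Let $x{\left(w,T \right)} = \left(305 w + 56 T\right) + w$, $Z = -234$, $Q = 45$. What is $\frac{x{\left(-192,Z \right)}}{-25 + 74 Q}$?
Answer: $- \frac{71856}{3305} \approx -21.742$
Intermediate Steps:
$x{\left(w,T \right)} = 56 T + 306 w$ ($x{\left(w,T \right)} = \left(56 T + 305 w\right) + w = 56 T + 306 w$)
$\frac{x{\left(-192,Z \right)}}{-25 + 74 Q} = \frac{56 \left(-234\right) + 306 \left(-192\right)}{-25 + 74 \cdot 45} = \frac{-13104 - 58752}{-25 + 3330} = - \frac{71856}{3305}$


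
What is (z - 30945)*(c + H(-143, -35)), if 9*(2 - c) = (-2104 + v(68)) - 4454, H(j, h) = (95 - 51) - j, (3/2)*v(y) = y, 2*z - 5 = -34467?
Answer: -1187104816/27 ≈ -4.3967e+7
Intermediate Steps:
z = -17231 (z = 5/2 + (½)*(-34467) = 5/2 - 34467/2 = -17231)
v(y) = 2*y/3
H(j, h) = 44 - j
c = 19592/27 (c = 2 - ((-2104 + (⅔)*68) - 4454)/9 = 2 - ((-2104 + 136/3) - 4454)/9 = 2 - (-6176/3 - 4454)/9 = 2 - ⅑*(-19538/3) = 2 + 19538/27 = 19592/27 ≈ 725.63)
(z - 30945)*(c + H(-143, -35)) = (-17231 - 30945)*(19592/27 + (44 - 1*(-143))) = -48176*(19592/27 + (44 + 143)) = -48176*(19592/27 + 187) = -48176*24641/27 = -1187104816/27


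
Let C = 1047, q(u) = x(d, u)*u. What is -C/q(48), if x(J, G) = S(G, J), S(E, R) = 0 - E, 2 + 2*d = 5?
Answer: 349/768 ≈ 0.45443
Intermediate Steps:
d = 3/2 (d = -1 + (½)*5 = -1 + 5/2 = 3/2 ≈ 1.5000)
S(E, R) = -E
x(J, G) = -G
q(u) = -u² (q(u) = (-u)*u = -u²)
-C/q(48) = -1047/((-1*48²)) = -1047/((-1*2304)) = -1047/(-2304) = -1047*(-1)/2304 = -1*(-349/768) = 349/768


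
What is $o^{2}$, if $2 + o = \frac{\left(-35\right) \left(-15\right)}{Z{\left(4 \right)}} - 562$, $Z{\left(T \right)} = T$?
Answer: $\frac{2996361}{16} \approx 1.8727 \cdot 10^{5}$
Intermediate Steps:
$o = - \frac{1731}{4}$ ($o = -2 - \left(562 - \frac{\left(-35\right) \left(-15\right)}{4}\right) = -2 + \left(525 \cdot \frac{1}{4} - 562\right) = -2 + \left(\frac{525}{4} - 562\right) = -2 - \frac{1723}{4} = - \frac{1731}{4} \approx -432.75$)
$o^{2} = \left(- \frac{1731}{4}\right)^{2} = \frac{2996361}{16}$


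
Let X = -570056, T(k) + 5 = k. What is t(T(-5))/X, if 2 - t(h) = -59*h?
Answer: 147/142514 ≈ 0.0010315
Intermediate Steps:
T(k) = -5 + k
t(h) = 2 + 59*h (t(h) = 2 - (-59)*h = 2 + 59*h)
t(T(-5))/X = (2 + 59*(-5 - 5))/(-570056) = (2 + 59*(-10))*(-1/570056) = (2 - 590)*(-1/570056) = -588*(-1/570056) = 147/142514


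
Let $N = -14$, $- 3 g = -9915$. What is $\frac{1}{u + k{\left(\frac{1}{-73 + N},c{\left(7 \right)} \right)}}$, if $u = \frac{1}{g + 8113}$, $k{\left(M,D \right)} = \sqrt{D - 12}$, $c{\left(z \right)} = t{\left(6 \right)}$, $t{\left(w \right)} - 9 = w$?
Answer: $- \frac{11418}{391112171} + \frac{130370724 \sqrt{3}}{391112171} \approx 0.57732$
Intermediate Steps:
$g = 3305$ ($g = \left(- \frac{1}{3}\right) \left(-9915\right) = 3305$)
$t{\left(w \right)} = 9 + w$
$c{\left(z \right)} = 15$ ($c{\left(z \right)} = 9 + 6 = 15$)
$k{\left(M,D \right)} = \sqrt{-12 + D}$
$u = \frac{1}{11418}$ ($u = \frac{1}{3305 + 8113} = \frac{1}{11418} \approx 8.7581 \cdot 10^{-5}$)
$\frac{1}{u + k{\left(\frac{1}{-73 + N},c{\left(7 \right)} \right)}} = \frac{1}{\frac{1}{11418} + \sqrt{-12 + 15}} = \frac{1}{\frac{1}{11418} + \sqrt{3}}$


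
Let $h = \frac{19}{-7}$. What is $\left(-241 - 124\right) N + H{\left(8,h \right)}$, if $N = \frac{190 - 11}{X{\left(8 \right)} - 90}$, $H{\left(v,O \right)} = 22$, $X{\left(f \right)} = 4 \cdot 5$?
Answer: $\frac{13375}{14} \approx 955.36$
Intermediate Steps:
$h = - \frac{19}{7}$ ($h = 19 \left(- \frac{1}{7}\right) = - \frac{19}{7} \approx -2.7143$)
$X{\left(f \right)} = 20$
$N = - \frac{179}{70}$ ($N = \frac{190 - 11}{20 - 90} = \frac{179}{-70} = 179 \left(- \frac{1}{70}\right) = - \frac{179}{70} \approx -2.5571$)
$\left(-241 - 124\right) N + H{\left(8,h \right)} = \left(-241 - 124\right) \left(- \frac{179}{70}\right) + 22 = \left(-365\right) \left(- \frac{179}{70}\right) + 22 = \frac{13067}{14} + 22 = \frac{13375}{14}$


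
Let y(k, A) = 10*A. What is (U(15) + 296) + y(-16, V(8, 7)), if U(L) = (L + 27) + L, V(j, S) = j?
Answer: 433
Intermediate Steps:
U(L) = 27 + 2*L (U(L) = (27 + L) + L = 27 + 2*L)
(U(15) + 296) + y(-16, V(8, 7)) = ((27 + 2*15) + 296) + 10*8 = ((27 + 30) + 296) + 80 = (57 + 296) + 80 = 353 + 80 = 433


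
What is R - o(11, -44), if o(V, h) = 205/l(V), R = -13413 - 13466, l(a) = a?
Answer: -295874/11 ≈ -26898.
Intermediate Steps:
R = -26879
o(V, h) = 205/V
R - o(11, -44) = -26879 - 205/11 = -295874/11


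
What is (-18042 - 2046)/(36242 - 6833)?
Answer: -6696/9803 ≈ -0.68306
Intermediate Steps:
(-18042 - 2046)/(36242 - 6833) = -20088/29409 = -20088*1/29409 = -6696/9803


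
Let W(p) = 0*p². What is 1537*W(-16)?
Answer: 0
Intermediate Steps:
W(p) = 0
1537*W(-16) = 1537*0 = 0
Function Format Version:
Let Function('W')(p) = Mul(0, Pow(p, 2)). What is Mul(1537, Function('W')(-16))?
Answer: 0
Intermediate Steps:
Function('W')(p) = 0
Mul(1537, Function('W')(-16)) = Mul(1537, 0) = 0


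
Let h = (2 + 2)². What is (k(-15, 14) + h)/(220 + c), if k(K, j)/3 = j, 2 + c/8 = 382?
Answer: 29/1630 ≈ 0.017791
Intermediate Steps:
c = 3040 (c = -16 + 8*382 = -16 + 3056 = 3040)
k(K, j) = 3*j
h = 16 (h = 4² = 16)
(k(-15, 14) + h)/(220 + c) = (3*14 + 16)/(220 + 3040) = (42 + 16)/3260 = 58*(1/3260) = 29/1630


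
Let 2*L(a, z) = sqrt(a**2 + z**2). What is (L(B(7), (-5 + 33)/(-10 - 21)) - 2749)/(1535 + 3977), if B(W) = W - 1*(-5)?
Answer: -2749/5512 + sqrt(8698)/85436 ≈ -0.49764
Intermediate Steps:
B(W) = 5 + W (B(W) = W + 5 = 5 + W)
L(a, z) = sqrt(a**2 + z**2)/2
(L(B(7), (-5 + 33)/(-10 - 21)) - 2749)/(1535 + 3977) = (sqrt((5 + 7)**2 + ((-5 + 33)/(-10 - 21))**2)/2 - 2749)/(1535 + 3977) = (sqrt(12**2 + (28/(-31))**2)/2 - 2749)/5512 = (sqrt(144 + (28*(-1/31))**2)/2 - 2749)*(1/5512) = (sqrt(144 + (-28/31)**2)/2 - 2749)*(1/5512) = (sqrt(144 + 784/961)/2 - 2749)*(1/5512) = (sqrt(139168/961)/2 - 2749)*(1/5512) = ((4*sqrt(8698)/31)/2 - 2749)*(1/5512) = (2*sqrt(8698)/31 - 2749)*(1/5512) = (-2749 + 2*sqrt(8698)/31)*(1/5512) = -2749/5512 + sqrt(8698)/85436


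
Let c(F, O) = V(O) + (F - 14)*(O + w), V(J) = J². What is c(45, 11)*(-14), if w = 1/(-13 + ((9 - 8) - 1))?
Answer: -83650/13 ≈ -6434.6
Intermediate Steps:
w = -1/13 (w = 1/(-13 + (1 - 1)) = 1/(-13 + 0) = 1/(-13) = -1/13 ≈ -0.076923)
c(F, O) = O² + (-14 + F)*(-1/13 + O) (c(F, O) = O² + (F - 14)*(O - 1/13) = O² + (-14 + F)*(-1/13 + O))
c(45, 11)*(-14) = (14/13 + 11² - 14*11 - 1/13*45 + 45*11)*(-14) = (14/13 + 121 - 154 - 45/13 + 495)*(-14) = (5975/13)*(-14) = -83650/13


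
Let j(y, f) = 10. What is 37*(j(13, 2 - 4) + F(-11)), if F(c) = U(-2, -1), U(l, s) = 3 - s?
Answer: 518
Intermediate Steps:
F(c) = 4 (F(c) = 3 - 1*(-1) = 3 + 1 = 4)
37*(j(13, 2 - 4) + F(-11)) = 37*(10 + 4) = 37*14 = 518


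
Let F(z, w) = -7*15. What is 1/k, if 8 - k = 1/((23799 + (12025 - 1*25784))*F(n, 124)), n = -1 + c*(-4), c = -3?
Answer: 1054200/8433601 ≈ 0.12500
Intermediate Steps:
n = 11 (n = -1 - 3*(-4) = -1 + 12 = 11)
F(z, w) = -105
k = 8433601/1054200 (k = 8 - 1/((23799 + (12025 - 1*25784))*(-105)) = 8 - (-1)/((23799 + (12025 - 25784))*105) = 8 - (-1)/((23799 - 13759)*105) = 8 - (-1)/(10040*105) = 8 - 1*(-1/1054200) = 8 + 1/1054200 = 8433601/1054200 ≈ 8.0000)
1/k = 1/(8433601/1054200) = 1054200/8433601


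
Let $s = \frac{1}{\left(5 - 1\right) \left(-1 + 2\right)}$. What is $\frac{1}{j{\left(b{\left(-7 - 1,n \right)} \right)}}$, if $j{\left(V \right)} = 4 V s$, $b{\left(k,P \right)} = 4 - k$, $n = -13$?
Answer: $\frac{1}{12} \approx 0.083333$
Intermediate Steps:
$s = \frac{1}{4}$ ($s = \frac{1}{4 \cdot 1} = \frac{1}{4} \approx 0.25$)
$j{\left(V \right)} = V$ ($j{\left(V \right)} = 4 V \frac{1}{4} = V$)
$\frac{1}{j{\left(b{\left(-7 - 1,n \right)} \right)}} = \frac{1}{4 - \left(-7 - 1\right)} = \frac{1}{4 - -8} = \frac{1}{4 + 8} = \frac{1}{12}$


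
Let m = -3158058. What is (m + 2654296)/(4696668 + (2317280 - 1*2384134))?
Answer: -35983/330701 ≈ -0.10881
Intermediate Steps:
(m + 2654296)/(4696668 + (2317280 - 1*2384134)) = (-3158058 + 2654296)/(4696668 + (2317280 - 1*2384134)) = -503762/(4696668 + (2317280 - 2384134)) = -503762/(4696668 - 66854) = -503762/4629814 = -503762*1/4629814 = -35983/330701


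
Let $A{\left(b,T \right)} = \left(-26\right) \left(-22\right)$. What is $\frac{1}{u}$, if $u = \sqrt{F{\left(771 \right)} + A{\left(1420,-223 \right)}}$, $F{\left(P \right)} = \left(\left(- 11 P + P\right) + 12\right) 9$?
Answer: $- \frac{i \sqrt{68710}}{68710} \approx - 0.003815 i$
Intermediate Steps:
$A{\left(b,T \right)} = 572$
$F{\left(P \right)} = 108 - 90 P$ ($F{\left(P \right)} = \left(- 10 P + 12\right) 9 = \left(12 - 10 P\right) 9 = 108 - 90 P$)
$u = i \sqrt{68710}$ ($u = \sqrt{\left(108 - 69390\right) + 572} = \sqrt{-69282 + 572} = \sqrt{-68710} = i \sqrt{68710} \approx 262.13 i$)
$\frac{1}{u} = \frac{1}{i \sqrt{68710}} = - \frac{i \sqrt{68710}}{68710}$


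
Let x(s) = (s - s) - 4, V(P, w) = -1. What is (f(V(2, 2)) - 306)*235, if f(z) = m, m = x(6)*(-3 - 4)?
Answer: -65330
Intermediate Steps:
x(s) = -4 (x(s) = 0 - 4 = -4)
m = 28 (m = -4*(-3 - 4) = -4*(-7) = 28)
f(z) = 28
(f(V(2, 2)) - 306)*235 = (28 - 306)*235 = -278*235 = -65330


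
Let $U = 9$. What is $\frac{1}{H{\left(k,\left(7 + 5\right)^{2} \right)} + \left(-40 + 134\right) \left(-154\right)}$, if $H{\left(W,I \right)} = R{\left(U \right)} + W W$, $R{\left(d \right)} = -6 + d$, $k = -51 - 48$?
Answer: $- \frac{1}{4672} \approx -0.00021404$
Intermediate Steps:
$k = -99$
$H{\left(W,I \right)} = 3 + W^{2}$ ($H{\left(W,I \right)} = \left(-6 + 9\right) + W W = 3 + W^{2}$)
$\frac{1}{H{\left(k,\left(7 + 5\right)^{2} \right)} + \left(-40 + 134\right) \left(-154\right)} = \frac{1}{\left(3 + \left(-99\right)^{2}\right) + \left(-40 + 134\right) \left(-154\right)} = \frac{1}{\left(3 + 9801\right) + 94 \left(-154\right)} = \frac{1}{9804 - 14476} = \frac{1}{-4672} = - \frac{1}{4672}$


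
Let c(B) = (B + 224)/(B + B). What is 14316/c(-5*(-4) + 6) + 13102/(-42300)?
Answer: 314861981/105750 ≈ 2977.4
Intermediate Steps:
c(B) = (224 + B)/(2*B) (c(B) = (224 + B)/((2*B)) = (224 + B)*(1/(2*B)) = (224 + B)/(2*B))
14316/c(-5*(-4) + 6) + 13102/(-42300) = 14316/(((224 + (-5*(-4) + 6))/(2*(-5*(-4) + 6)))) + 13102/(-42300) = 14316/(((224 + (20 + 6))/(2*(20 + 6)))) + 13102*(-1/42300) = 14316/(((½)*(224 + 26)/26)) - 6551/21150 = 14316/(((½)*(1/26)*250)) - 6551/21150 = 14316/(125/26) - 6551/21150 = 14316*(26/125) - 6551/21150 = 372216/125 - 6551/21150 = 314861981/105750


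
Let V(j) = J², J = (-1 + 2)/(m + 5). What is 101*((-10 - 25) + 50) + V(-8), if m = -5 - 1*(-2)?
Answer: 6061/4 ≈ 1515.3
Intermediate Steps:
m = -3 (m = -5 + 2 = -3)
J = ½ (J = (-1 + 2)/(-3 + 5) = 1/2 = 1*(½) = ½ ≈ 0.50000)
V(j) = ¼ (V(j) = (½)² = ¼)
101*((-10 - 25) + 50) + V(-8) = 101*((-10 - 25) + 50) + ¼ = 101*(-35 + 50) + ¼ = 101*15 + ¼ = 1515 + ¼ = 6061/4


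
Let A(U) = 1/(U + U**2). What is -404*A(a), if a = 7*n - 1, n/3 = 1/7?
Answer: -202/3 ≈ -67.333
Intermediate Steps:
n = 3/7 (n = 3*(1/7) = 3/7 ≈ 0.42857)
a = 2 (a = 7*(3/7) - 1 = 3 - 1 = 2)
-404*A(a) = -404/(2*(1 + 2)) = -202/3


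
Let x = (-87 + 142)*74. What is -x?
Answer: -4070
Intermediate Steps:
x = 4070 (x = 55*74 = 4070)
-x = -1*4070 = -4070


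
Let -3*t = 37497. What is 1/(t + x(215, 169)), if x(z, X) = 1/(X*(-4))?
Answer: -676/8449325 ≈ -8.0006e-5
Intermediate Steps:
t = -12499 (t = -⅓*37497 = -12499)
x(z, X) = -1/(4*X) (x(z, X) = 1/(-4*X) = -1/(4*X))
1/(t + x(215, 169)) = 1/(-12499 - ¼/169) = 1/(-12499 - ¼*1/169) = 1/(-12499 - 1/676) = 1/(-8449325/676) = -676/8449325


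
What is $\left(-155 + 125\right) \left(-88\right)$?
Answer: $2640$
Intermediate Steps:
$\left(-155 + 125\right) \left(-88\right) = \left(-30\right) \left(-88\right) = 2640$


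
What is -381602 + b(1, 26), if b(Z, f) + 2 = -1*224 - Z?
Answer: -381829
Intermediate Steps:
b(Z, f) = -226 - Z (b(Z, f) = -2 + (-1*224 - Z) = -2 + (-224 - Z) = -226 - Z)
-381602 + b(1, 26) = -381602 + (-226 - 1*1) = -381602 + (-226 - 1) = -381602 - 227 = -381829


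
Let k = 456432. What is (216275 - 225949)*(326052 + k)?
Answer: -7569750216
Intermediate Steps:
(216275 - 225949)*(326052 + k) = (216275 - 225949)*(326052 + 456432) = -9674*782484 = -7569750216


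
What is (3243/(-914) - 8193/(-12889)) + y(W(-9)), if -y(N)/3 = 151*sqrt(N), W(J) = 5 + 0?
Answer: -34310625/11780546 - 453*sqrt(5) ≈ -1015.9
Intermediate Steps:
W(J) = 5
y(N) = -453*sqrt(N)
(3243/(-914) - 8193/(-12889)) + y(W(-9)) = (3243/(-914) - 8193/(-12889)) - 453*sqrt(5) = (3243*(-1/914) - 8193*(-1/12889)) - 453*sqrt(5) = (-3243/914 + 8193/12889) - 453*sqrt(5) = -34310625/11780546 - 453*sqrt(5)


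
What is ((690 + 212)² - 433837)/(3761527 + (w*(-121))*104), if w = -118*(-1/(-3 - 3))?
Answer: 1139301/12027037 ≈ 0.094728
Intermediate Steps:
w = -59/3 (w = -118/((-1*(-6))) = -118/6 = -118*⅙ = -59/3 ≈ -19.667)
((690 + 212)² - 433837)/(3761527 + (w*(-121))*104) = ((690 + 212)² - 433837)/(3761527 - 59/3*(-121)*104) = (902² - 433837)/(3761527 + (7139/3)*104) = (813604 - 433837)/(3761527 + 742456/3) = 379767/(12027037/3) = 379767*(3/12027037) = 1139301/12027037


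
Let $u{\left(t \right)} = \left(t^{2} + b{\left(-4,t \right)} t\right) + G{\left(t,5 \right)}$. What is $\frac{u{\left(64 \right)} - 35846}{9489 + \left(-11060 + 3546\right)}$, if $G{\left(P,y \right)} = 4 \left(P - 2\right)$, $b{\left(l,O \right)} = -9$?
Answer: $- \frac{32078}{1975} \approx -16.242$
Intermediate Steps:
$G{\left(P,y \right)} = -8 + 4 P$ ($G{\left(P,y \right)} = 4 \left(-2 + P\right) = -8 + 4 P$)
$u{\left(t \right)} = -8 + t^{2} - 5 t$ ($u{\left(t \right)} = \left(t^{2} - 9 t\right) + \left(-8 + 4 t\right) = -8 + t^{2} - 5 t$)
$\frac{u{\left(64 \right)} - 35846}{9489 + \left(-11060 + 3546\right)} = \frac{\left(-8 + 64^{2} - 320\right) - 35846}{9489 + \left(-11060 + 3546\right)} = \frac{\left(-8 + 4096 - 320\right) - 35846}{9489 - 7514} = \frac{3768 - 35846}{1975} = \left(-32078\right) \frac{1}{1975} = - \frac{32078}{1975}$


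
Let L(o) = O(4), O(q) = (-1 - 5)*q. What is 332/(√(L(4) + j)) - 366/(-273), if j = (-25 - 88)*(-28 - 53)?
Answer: 122/91 + 332*√9129/9129 ≈ 4.8154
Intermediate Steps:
O(q) = -6*q
j = 9153 (j = -113*(-81) = 9153)
L(o) = -24 (L(o) = -6*4 = -24)
332/(√(L(4) + j)) - 366/(-273) = 332/(√(-24 + 9153)) - 366/(-273) = 332/(√9129) - 366*(-1/273) = 332*(√9129/9129) + 122/91 = 332*√9129/9129 + 122/91 = 122/91 + 332*√9129/9129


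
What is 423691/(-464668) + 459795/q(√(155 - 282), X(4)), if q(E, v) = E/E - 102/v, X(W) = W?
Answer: -61046400997/3252676 ≈ -18768.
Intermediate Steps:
q(E, v) = 1 - 102/v
423691/(-464668) + 459795/q(√(155 - 282), X(4)) = 423691/(-464668) + 459795/(((-102 + 4)/4)) = 423691*(-1/464668) + 459795/(((¼)*(-98))) = -423691/464668 + 459795/(-49/2) = -423691/464668 + 459795*(-2/49) = -423691/464668 - 131370/7 = -61046400997/3252676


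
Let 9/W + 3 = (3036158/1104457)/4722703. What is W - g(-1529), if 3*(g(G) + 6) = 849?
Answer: -4381457964291874/15648064125655 ≈ -280.00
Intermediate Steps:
g(G) = 277 (g(G) = -6 + (⅓)*849 = -6 + 283 = 277)
W = -46944201485439/15648064125655 (W = 9/(-3 + (3036158/1104457)/4722703) = 9/(-3 + (3036158*(1/1104457))*(1/4722703)) = 9/(-3 + (3036158/1104457)*(1/4722703)) = 9/(-3 + 3036158/5216022387271) = 9/(-15648064125655/5216022387271) = 9*(-5216022387271/15648064125655) = -46944201485439/15648064125655 ≈ -3.0000)
W - g(-1529) = -46944201485439/15648064125655 - 1*277 = -46944201485439/15648064125655 - 277 = -4381457964291874/15648064125655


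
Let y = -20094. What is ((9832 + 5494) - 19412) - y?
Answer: 16008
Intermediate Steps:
((9832 + 5494) - 19412) - y = ((9832 + 5494) - 19412) - 1*(-20094) = (15326 - 19412) + 20094 = -4086 + 20094 = 16008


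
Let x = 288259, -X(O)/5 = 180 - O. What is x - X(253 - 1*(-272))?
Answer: 286534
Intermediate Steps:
X(O) = -900 + 5*O (X(O) = -5*(180 - O) = -900 + 5*O)
x - X(253 - 1*(-272)) = 288259 - (-900 + 5*(253 - 1*(-272))) = 288259 - (-900 + 5*(253 + 272)) = 288259 - (-900 + 5*525) = 288259 - (-900 + 2625) = 288259 - 1*1725 = 288259 - 1725 = 286534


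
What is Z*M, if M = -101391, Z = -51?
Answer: 5170941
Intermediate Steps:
Z*M = -51*(-101391) = 5170941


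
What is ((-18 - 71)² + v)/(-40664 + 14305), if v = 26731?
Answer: -34652/26359 ≈ -1.3146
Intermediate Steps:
((-18 - 71)² + v)/(-40664 + 14305) = ((-18 - 71)² + 26731)/(-40664 + 14305) = ((-89)² + 26731)/(-26359) = (7921 + 26731)*(-1/26359) = 34652*(-1/26359) = -34652/26359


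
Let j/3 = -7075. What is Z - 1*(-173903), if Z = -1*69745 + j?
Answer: 82933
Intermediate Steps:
j = -21225 (j = 3*(-7075) = -21225)
Z = -90970 (Z = -1*69745 - 21225 = -69745 - 21225 = -90970)
Z - 1*(-173903) = -90970 - 1*(-173903) = -90970 + 173903 = 82933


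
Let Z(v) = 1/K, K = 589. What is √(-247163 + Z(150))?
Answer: I*√85746034534/589 ≈ 497.15*I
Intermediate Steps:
Z(v) = 1/589
√(-247163 + Z(150)) = √(-247163 + 1/589) = √(-145579006/589) = I*√85746034534/589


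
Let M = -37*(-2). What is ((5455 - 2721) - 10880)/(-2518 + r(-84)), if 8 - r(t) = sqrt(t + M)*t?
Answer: 1022323/318533 + 171066*I*sqrt(10)/1592665 ≈ 3.2095 + 0.33966*I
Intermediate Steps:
M = 74
r(t) = 8 - t*sqrt(74 + t) (r(t) = 8 - sqrt(t + 74)*t = 8 - sqrt(74 + t)*t = 8 - t*sqrt(74 + t))
((5455 - 2721) - 10880)/(-2518 + r(-84)) = ((5455 - 2721) - 10880)/(-2518 + (8 - 1*(-84)*sqrt(74 - 84))) = (2734 - 10880)/(-2518 + (8 - 1*(-84)*sqrt(-10))) = -8146/(-2518 + (8 - 1*(-84)*I*sqrt(10))) = -8146/(-2518 + (8 + 84*I*sqrt(10))) = -8146/(-2510 + 84*I*sqrt(10))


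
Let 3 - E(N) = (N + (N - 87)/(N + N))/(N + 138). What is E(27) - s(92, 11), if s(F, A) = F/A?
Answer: -8198/1485 ≈ -5.5205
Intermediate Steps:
E(N) = 3 - (N + (-87 + N)/(2*N))/(138 + N) (E(N) = 3 - (N + (N - 87)/(N + N))/(N + 138) = 3 - (N + (-87 + N)/((2*N)))/(138 + N) = 3 - (N + (-87 + N)*(1/(2*N)))/(138 + N) = 3 - (N + (-87 + N)/(2*N))/(138 + N))
E(27) - s(92, 11) = (½)*(87 + 4*27² + 827*27)/(27*(138 + 27)) - 92/11 = (½)*(1/27)*(87 + 4*729 + 22329)/165 - 92/11 = (½)*(1/27)*(1/165)*(87 + 2916 + 22329) - 1*92/11 = (½)*(1/27)*(1/165)*25332 - 92/11 = 4222/1485 - 92/11 = -8198/1485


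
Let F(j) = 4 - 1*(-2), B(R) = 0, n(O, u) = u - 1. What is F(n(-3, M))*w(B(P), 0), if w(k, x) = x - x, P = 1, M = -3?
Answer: 0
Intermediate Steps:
n(O, u) = -1 + u
w(k, x) = 0
F(j) = 6 (F(j) = 4 + 2 = 6)
F(n(-3, M))*w(B(P), 0) = 6*0 = 0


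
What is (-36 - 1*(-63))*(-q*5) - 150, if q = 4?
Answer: -690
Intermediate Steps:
(-36 - 1*(-63))*(-q*5) - 150 = (-36 - 1*(-63))*(-1*4*5) - 150 = (-36 + 63)*(-4*5) - 150 = 27*(-20) - 150 = -540 - 150 = -690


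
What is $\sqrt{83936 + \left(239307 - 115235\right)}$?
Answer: $18 \sqrt{642} \approx 456.08$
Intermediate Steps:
$\sqrt{83936 + \left(239307 - 115235\right)} = \sqrt{83936 + 124072} = \sqrt{208008} = 18 \sqrt{642}$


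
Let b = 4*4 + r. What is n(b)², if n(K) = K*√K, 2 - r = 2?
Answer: 4096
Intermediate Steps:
r = 0 (r = 2 - 1*2 = 2 - 2 = 0)
b = 16 (b = 4*4 + 0 = 16 + 0 = 16)
n(K) = K^(3/2)
n(b)² = (16^(3/2))² = 64² = 4096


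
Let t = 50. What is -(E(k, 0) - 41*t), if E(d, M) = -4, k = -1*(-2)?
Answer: 2054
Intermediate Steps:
k = 2
-(E(k, 0) - 41*t) = -(-4 - 41*50) = -(-4 - 2050) = -1*(-2054) = 2054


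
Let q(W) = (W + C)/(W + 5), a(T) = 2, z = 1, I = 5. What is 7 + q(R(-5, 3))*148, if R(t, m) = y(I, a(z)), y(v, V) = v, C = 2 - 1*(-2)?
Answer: 701/5 ≈ 140.20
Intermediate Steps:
C = 4 (C = 2 + 2 = 4)
R(t, m) = 5
q(W) = (4 + W)/(5 + W) (q(W) = (W + 4)/(W + 5) = (4 + W)/(5 + W))
7 + q(R(-5, 3))*148 = 7 + ((4 + 5)/(5 + 5))*148 = 7 + (9/10)*148 = 7 + 666/5 = 701/5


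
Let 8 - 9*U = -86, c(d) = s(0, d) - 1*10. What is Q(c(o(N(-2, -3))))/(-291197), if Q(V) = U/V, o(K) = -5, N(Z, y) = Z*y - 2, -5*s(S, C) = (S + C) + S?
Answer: 94/23586957 ≈ 3.9853e-6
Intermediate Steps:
s(S, C) = -2*S/5 - C/5 (s(S, C) = -((S + C) + S)/5 = -((C + S) + S)/5 = -(C + 2*S)/5 = -2*S/5 - C/5)
N(Z, y) = -2 + Z*y
c(d) = -10 - d/5 (c(d) = (-⅖*0 - d/5) - 1*10 = (0 - d/5) - 10 = -d/5 - 10 = -10 - d/5)
U = 94/9 (U = 8/9 - ⅑*(-86) = 8/9 + 86/9 = 94/9 ≈ 10.444)
Q(V) = 94/(9*V)
Q(c(o(N(-2, -3))))/(-291197) = (94/(9*(-10 - ⅕*(-5))))/(-291197) = (94/(9*(-10 + 1)))*(-1/291197) = ((94/9)/(-9))*(-1/291197) = ((94/9)*(-⅑))*(-1/291197) = -94/81*(-1/291197) = 94/23586957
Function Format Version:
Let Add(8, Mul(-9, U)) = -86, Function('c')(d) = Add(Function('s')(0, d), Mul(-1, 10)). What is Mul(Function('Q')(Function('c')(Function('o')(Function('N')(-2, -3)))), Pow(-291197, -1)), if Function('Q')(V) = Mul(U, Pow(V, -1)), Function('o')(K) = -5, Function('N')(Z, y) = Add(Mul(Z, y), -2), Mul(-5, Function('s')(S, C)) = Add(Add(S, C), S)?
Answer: Rational(94, 23586957) ≈ 3.9853e-6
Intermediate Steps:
Function('s')(S, C) = Add(Mul(Rational(-2, 5), S), Mul(Rational(-1, 5), C)) (Function('s')(S, C) = Mul(Rational(-1, 5), Add(Add(S, C), S)) = Mul(Rational(-1, 5), Add(Add(C, S), S)) = Mul(Rational(-1, 5), Add(C, Mul(2, S))) = Add(Mul(Rational(-2, 5), S), Mul(Rational(-1, 5), C)))
Function('N')(Z, y) = Add(-2, Mul(Z, y))
Function('c')(d) = Add(-10, Mul(Rational(-1, 5), d)) (Function('c')(d) = Add(Add(Mul(Rational(-2, 5), 0), Mul(Rational(-1, 5), d)), Mul(-1, 10)) = Add(Add(0, Mul(Rational(-1, 5), d)), -10) = Add(Mul(Rational(-1, 5), d), -10) = Add(-10, Mul(Rational(-1, 5), d)))
U = Rational(94, 9) (U = Add(Rational(8, 9), Mul(Rational(-1, 9), -86)) = Add(Rational(8, 9), Rational(86, 9)) = Rational(94, 9) ≈ 10.444)
Function('Q')(V) = Mul(Rational(94, 9), Pow(V, -1))
Mul(Function('Q')(Function('c')(Function('o')(Function('N')(-2, -3)))), Pow(-291197, -1)) = Mul(Mul(Rational(94, 9), Pow(Add(-10, Mul(Rational(-1, 5), -5)), -1)), Pow(-291197, -1)) = Mul(Mul(Rational(94, 9), Pow(Add(-10, 1), -1)), Rational(-1, 291197)) = Mul(Mul(Rational(94, 9), Pow(-9, -1)), Rational(-1, 291197)) = Mul(Mul(Rational(94, 9), Rational(-1, 9)), Rational(-1, 291197)) = Mul(Rational(-94, 81), Rational(-1, 291197)) = Rational(94, 23586957)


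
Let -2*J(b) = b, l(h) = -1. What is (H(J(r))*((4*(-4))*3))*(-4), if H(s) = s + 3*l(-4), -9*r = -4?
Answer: -1856/3 ≈ -618.67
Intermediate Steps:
r = 4/9 (r = -⅑*(-4) = 4/9 ≈ 0.44444)
J(b) = -b/2
H(s) = -3 + s (H(s) = s + 3*(-1) = s - 3 = -3 + s)
(H(J(r))*((4*(-4))*3))*(-4) = ((-3 - ½*4/9)*((4*(-4))*3))*(-4) = ((-3 - 2/9)*(-16*3))*(-4) = -29/9*(-48)*(-4) = (464/3)*(-4) = -1856/3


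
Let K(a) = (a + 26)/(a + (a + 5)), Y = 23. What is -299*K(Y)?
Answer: -14651/51 ≈ -287.27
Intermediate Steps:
K(a) = (26 + a)/(5 + 2*a) (K(a) = (26 + a)/(a + (5 + a)) = (26 + a)/(5 + 2*a))
-299*K(Y) = -299*(26 + 23)/(5 + 2*23) = -299*49/(5 + 46) = -299*49/51 = -14651/51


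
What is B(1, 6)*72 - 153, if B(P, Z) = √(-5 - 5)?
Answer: -153 + 72*I*√10 ≈ -153.0 + 227.68*I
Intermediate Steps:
B(P, Z) = I*√10 (B(P, Z) = √(-10) = I*√10)
B(1, 6)*72 - 153 = (I*√10)*72 - 153 = 72*I*√10 - 153 = -153 + 72*I*√10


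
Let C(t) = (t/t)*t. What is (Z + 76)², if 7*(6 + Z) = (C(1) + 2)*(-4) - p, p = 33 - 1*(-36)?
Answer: 167281/49 ≈ 3413.9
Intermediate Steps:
C(t) = t (C(t) = 1*t = t)
p = 69 (p = 33 + 36 = 69)
Z = -123/7 (Z = -6 + ((1 + 2)*(-4) - 1*69)/7 = -6 + (3*(-4) - 69)/7 = -6 + (-12 - 69)/7 = -6 + (⅐)*(-81) = -6 - 81/7 = -123/7 ≈ -17.571)
(Z + 76)² = (-123/7 + 76)² = (409/7)² = 167281/49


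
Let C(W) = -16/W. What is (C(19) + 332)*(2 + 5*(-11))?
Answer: -333476/19 ≈ -17551.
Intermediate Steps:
(C(19) + 332)*(2 + 5*(-11)) = (-16/19 + 332)*(2 + 5*(-11)) = (-16*1/19 + 332)*(2 - 55) = (-16/19 + 332)*(-53) = (6292/19)*(-53) = -333476/19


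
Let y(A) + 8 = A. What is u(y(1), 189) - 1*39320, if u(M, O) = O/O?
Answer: -39319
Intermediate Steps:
y(A) = -8 + A
u(M, O) = 1
u(y(1), 189) - 1*39320 = 1 - 1*39320 = 1 - 39320 = -39319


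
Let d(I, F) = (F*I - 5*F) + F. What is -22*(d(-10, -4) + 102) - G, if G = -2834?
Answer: -642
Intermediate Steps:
d(I, F) = -4*F + F*I (d(I, F) = (-5*F + F*I) + F = -4*F + F*I)
-22*(d(-10, -4) + 102) - G = -22*(-4*(-4 - 10) + 102) - 1*(-2834) = -22*(-4*(-14) + 102) + 2834 = -22*(56 + 102) + 2834 = -22*158 + 2834 = -3476 + 2834 = -642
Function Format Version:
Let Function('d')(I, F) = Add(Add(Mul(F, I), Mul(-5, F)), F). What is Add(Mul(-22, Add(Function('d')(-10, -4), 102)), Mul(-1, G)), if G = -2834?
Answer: -642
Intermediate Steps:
Function('d')(I, F) = Add(Mul(-4, F), Mul(F, I)) (Function('d')(I, F) = Add(Add(Mul(-5, F), Mul(F, I)), F) = Add(Mul(-4, F), Mul(F, I)))
Add(Mul(-22, Add(Function('d')(-10, -4), 102)), Mul(-1, G)) = Add(Mul(-22, Add(Mul(-4, Add(-4, -10)), 102)), Mul(-1, -2834)) = Add(Mul(-22, Add(Mul(-4, -14), 102)), 2834) = Add(Mul(-22, Add(56, 102)), 2834) = Add(Mul(-22, 158), 2834) = Add(-3476, 2834) = -642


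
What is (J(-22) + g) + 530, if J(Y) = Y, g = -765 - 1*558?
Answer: -815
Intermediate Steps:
g = -1323 (g = -765 - 558 = -1323)
(J(-22) + g) + 530 = (-22 - 1323) + 530 = -1345 + 530 = -815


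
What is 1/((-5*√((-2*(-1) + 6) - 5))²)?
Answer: 1/75 ≈ 0.013333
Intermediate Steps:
1/((-5*√((-2*(-1) + 6) - 5))²) = 1/((-5*√((2 + 6) - 5))²) = 1/((-5*√(8 - 5))²) = 1/((-5*√3)²) = 1/75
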